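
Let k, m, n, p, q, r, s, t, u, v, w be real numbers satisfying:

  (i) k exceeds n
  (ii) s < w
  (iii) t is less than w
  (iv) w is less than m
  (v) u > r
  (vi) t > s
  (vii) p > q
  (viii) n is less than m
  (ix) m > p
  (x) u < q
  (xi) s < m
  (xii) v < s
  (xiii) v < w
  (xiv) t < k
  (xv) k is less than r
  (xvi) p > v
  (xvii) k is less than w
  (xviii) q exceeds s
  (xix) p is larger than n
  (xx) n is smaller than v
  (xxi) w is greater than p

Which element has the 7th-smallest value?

u

The consecutive relations fix a unique order: n < v < s < t < k < r < u < q < p < w < m.
Counting 7 from the smallest end gives u.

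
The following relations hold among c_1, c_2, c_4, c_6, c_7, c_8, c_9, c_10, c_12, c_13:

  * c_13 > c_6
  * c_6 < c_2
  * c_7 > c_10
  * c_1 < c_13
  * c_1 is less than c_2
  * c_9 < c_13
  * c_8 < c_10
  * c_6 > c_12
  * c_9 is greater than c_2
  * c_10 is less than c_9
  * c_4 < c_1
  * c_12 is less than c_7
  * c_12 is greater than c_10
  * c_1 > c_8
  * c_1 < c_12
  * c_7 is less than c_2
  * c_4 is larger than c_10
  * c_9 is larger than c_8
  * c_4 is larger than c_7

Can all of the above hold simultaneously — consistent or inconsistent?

We have c_12 < c_7 stated directly, yet also c_7 < c_4 < c_1 < c_12 by chaining the others — so c_7 < c_12. Contradiction.

inconsistent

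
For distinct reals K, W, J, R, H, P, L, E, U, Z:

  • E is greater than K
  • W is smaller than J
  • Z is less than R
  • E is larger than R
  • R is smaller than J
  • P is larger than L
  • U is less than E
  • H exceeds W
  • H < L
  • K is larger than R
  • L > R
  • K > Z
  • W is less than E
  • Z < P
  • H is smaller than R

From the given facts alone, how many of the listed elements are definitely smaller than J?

4

Directly below J: W, R.
One step further: Z, H (4 so far).
Nothing else is reachable below J; 4 in all.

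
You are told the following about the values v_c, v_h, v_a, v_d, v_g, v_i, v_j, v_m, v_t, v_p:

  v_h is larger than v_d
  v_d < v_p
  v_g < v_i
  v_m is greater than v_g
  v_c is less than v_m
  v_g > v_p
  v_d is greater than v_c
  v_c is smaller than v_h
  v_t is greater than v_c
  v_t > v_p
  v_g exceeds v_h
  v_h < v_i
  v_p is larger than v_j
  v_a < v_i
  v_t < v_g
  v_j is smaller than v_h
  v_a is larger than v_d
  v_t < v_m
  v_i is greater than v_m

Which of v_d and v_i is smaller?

v_d

v_d < v_p < v_t < v_g < v_m < v_i, by transitivity through v_p, v_t, v_g, v_m.
So v_d < v_i; v_d is the smaller of the two.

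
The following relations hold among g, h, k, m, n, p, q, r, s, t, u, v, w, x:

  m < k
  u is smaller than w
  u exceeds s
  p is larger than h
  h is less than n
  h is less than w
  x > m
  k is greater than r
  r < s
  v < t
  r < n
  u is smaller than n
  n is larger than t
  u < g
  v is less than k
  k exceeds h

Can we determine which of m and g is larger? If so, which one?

undetermined

Following every chain through m: above m we get x, k.
g is not reached, and no chain runs the other way from g to m.
So the given relations leave the order of m and g undetermined.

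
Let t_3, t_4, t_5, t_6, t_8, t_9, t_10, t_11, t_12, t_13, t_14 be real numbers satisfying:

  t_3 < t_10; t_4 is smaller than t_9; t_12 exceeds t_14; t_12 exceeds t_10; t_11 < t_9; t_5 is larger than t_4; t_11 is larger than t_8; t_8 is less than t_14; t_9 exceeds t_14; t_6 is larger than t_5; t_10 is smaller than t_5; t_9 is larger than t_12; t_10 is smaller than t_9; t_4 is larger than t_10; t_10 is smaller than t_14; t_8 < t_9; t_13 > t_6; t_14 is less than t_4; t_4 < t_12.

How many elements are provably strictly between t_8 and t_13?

4

The relations place t_8 below t_13. An element lies strictly between them when it is forced above t_8 and also forced below t_13.
Above t_8: {t_14, t_11, t_4, t_5, t_12, t_9, t_6}. Below t_13: {t_3, t_10, t_14, t_4, t_5, t_6}.
Intersection: {t_14, t_4, t_5, t_6} — 4.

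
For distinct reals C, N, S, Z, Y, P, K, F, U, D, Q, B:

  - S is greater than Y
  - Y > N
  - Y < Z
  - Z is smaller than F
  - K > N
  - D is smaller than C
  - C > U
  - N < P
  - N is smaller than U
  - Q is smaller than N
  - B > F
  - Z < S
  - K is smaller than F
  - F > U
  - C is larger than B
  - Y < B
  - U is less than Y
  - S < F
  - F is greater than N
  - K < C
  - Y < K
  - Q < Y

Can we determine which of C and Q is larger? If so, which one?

C

Chaining the given relations: Q < N < U < Y < Z < S < F < B < C.
So C is larger.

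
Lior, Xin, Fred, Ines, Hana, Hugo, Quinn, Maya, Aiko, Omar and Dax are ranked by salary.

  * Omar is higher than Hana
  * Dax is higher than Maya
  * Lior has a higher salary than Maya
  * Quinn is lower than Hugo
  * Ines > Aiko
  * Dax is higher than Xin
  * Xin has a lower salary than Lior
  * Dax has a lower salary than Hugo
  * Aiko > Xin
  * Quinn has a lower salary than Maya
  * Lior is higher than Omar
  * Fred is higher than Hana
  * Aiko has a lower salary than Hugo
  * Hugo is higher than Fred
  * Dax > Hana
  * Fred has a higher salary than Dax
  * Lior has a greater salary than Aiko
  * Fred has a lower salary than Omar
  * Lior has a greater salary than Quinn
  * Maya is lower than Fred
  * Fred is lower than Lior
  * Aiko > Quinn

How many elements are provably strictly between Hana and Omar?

2

The relations place Hana below Omar. An element lies strictly between them when it is forced above Hana and also forced below Omar.
Above Hana: {Dax, Fred, Lior, Hugo}. Below Omar: {Xin, Quinn, Maya, Dax, Fred}.
Intersection: {Dax, Fred} — 2.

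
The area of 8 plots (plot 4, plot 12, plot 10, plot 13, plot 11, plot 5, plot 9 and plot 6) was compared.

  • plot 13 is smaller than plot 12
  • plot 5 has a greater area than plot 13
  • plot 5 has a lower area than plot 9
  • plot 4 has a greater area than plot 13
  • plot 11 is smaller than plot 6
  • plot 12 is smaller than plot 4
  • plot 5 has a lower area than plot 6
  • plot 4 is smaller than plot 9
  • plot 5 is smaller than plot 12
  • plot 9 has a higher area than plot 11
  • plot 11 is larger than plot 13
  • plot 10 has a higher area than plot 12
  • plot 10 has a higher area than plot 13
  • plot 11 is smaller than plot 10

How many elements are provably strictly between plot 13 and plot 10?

Chaining upward from plot 13 reaches: plot 5, plot 12, plot 4, plot 11, plot 6, plot 9.
Chaining downward from plot 10 reaches: plot 5, plot 12, plot 11.
Strictly between plot 13 and plot 10 are those in both lists: plot 5, plot 12, plot 11 — 3 elements.

3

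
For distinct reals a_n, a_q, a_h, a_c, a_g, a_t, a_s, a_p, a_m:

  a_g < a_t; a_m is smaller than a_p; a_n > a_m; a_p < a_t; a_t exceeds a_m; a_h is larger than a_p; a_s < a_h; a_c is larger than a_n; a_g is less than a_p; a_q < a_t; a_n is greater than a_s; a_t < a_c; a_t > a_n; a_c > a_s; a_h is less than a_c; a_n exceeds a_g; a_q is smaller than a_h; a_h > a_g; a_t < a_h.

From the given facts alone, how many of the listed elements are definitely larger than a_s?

The elements the relations force above a_s are a_n, a_t, a_h, a_c — no chain reaches any other.
That is 4.

4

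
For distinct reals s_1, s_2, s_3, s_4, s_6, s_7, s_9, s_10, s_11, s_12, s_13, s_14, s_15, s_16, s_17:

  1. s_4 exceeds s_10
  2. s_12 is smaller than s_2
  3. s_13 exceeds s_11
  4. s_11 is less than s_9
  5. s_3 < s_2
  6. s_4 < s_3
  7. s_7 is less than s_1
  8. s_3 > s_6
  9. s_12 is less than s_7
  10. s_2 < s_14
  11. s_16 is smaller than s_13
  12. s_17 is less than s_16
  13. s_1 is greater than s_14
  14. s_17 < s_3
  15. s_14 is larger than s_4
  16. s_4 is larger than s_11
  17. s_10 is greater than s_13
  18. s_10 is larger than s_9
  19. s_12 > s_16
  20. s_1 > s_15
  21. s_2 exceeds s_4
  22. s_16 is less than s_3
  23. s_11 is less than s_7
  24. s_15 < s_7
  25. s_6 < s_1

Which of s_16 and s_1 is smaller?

s_16 < s_13 and s_13 < s_10 give s_16 < s_10.
With s_10 < s_4: s_16 < s_13 < s_10 < s_4.
With s_4 < s_3: s_16 < s_13 < s_10 < s_4 < s_3.
Then s_3 < s_2 extends the chain to s_2.
With s_2 < s_14: s_16 < s_13 < s_10 < s_4 < s_3 < s_2 < s_14.
Then s_14 < s_1 extends the chain to s_1.
So s_16 < s_1; s_16 is the smaller of the two.

s_16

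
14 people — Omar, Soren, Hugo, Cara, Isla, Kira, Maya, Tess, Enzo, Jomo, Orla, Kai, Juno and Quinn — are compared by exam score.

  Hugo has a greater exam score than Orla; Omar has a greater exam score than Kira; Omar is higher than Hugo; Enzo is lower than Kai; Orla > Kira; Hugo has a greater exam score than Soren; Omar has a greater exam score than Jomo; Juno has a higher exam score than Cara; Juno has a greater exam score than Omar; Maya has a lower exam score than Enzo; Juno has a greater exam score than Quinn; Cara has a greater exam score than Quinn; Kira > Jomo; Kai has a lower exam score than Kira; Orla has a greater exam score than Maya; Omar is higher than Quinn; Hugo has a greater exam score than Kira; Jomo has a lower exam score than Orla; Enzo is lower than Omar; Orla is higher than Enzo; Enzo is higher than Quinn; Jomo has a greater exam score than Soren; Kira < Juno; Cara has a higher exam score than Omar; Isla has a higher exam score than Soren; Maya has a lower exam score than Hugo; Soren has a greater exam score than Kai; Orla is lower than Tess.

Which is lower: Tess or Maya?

Link the given pairs in sequence: Maya < Enzo; Enzo < Kai; Kai < Soren; Soren < Jomo; Jomo < Kira; Kira < Orla; Orla < Tess.
Together: Maya < Enzo < Kai < Soren < Jomo < Kira < Orla < Tess.
So Maya < Tess; Maya is the lower of the two.

Maya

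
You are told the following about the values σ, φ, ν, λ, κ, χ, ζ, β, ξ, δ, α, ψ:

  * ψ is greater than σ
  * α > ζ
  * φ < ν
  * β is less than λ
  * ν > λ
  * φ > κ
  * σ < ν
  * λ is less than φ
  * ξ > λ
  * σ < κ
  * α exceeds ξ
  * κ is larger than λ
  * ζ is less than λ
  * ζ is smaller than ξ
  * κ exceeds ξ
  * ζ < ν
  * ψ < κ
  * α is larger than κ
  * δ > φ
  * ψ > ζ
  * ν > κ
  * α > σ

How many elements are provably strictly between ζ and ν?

5

The relations place ζ below ν. An element lies strictly between them when it is forced above ζ and also forced below ν.
Above ζ: {ψ, λ, ξ, κ, φ, δ, α}. Below ν: {σ, β, ψ, λ, ξ, κ, φ}.
Intersection: {ψ, λ, ξ, κ, φ} — 5.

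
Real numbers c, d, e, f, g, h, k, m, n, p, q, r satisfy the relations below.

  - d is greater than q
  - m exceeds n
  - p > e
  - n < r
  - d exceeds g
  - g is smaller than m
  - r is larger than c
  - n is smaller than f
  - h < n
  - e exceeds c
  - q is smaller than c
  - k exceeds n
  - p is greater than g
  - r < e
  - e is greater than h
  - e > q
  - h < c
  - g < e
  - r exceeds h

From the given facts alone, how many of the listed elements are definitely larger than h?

From h the given relations immediately reach n, c, r, e.
From those, f, m, k, p — 8 in total.
Nothing else is reachable above h; 8 in all.

8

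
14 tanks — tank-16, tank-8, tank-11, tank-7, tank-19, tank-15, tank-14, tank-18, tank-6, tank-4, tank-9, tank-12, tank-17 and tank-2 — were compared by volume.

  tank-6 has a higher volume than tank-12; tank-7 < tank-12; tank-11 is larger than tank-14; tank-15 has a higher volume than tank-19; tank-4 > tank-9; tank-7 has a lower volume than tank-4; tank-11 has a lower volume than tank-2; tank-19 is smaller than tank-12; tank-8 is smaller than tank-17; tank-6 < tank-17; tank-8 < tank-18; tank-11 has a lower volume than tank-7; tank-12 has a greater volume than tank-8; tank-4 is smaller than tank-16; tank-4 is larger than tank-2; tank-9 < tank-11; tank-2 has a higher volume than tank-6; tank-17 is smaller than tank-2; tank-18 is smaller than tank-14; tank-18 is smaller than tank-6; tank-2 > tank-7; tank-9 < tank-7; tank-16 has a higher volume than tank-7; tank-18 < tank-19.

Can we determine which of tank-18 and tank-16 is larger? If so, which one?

tank-16

Following the relations from tank-18: tank-18 < tank-14 < tank-11 < tank-7 < tank-12 < tank-6 < tank-17 < tank-2 < tank-4 < tank-16.
So tank-16 is larger.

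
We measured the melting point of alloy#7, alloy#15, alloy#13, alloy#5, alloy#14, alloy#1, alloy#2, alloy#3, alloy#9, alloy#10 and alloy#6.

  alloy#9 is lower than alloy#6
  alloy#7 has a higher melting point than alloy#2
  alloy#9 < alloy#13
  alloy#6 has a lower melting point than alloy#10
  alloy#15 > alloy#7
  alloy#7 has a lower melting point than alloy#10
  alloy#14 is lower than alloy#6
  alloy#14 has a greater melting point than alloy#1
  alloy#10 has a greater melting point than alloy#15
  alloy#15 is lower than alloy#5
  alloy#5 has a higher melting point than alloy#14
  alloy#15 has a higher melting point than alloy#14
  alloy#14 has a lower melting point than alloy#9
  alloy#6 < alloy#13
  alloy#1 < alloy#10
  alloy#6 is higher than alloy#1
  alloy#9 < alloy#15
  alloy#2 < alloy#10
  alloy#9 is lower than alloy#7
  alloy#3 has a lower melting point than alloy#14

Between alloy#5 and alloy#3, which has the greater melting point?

alloy#3 < alloy#14 and alloy#14 < alloy#9 give alloy#3 < alloy#9.
Then alloy#9 < alloy#7 extends the chain to alloy#7.
With alloy#7 < alloy#15: alloy#3 < alloy#14 < alloy#9 < alloy#7 < alloy#15.
With alloy#15 < alloy#5: alloy#3 < alloy#14 < alloy#9 < alloy#7 < alloy#15 < alloy#5.
So alloy#3 < alloy#5; alloy#5 is the higher of the two.

alloy#5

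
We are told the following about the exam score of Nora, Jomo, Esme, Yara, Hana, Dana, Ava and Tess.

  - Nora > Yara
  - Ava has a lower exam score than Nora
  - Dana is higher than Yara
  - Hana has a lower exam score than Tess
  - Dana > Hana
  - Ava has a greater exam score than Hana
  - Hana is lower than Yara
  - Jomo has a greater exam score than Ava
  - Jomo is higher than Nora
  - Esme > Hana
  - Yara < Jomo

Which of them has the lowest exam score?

Hana

Chaining upward from Hana: directly above it, Yara, Ava, Tess, Esme, Dana; then Nora, Jomo.
That covers every other element, and nothing is given below Hana, so Hana is the lowest exam score.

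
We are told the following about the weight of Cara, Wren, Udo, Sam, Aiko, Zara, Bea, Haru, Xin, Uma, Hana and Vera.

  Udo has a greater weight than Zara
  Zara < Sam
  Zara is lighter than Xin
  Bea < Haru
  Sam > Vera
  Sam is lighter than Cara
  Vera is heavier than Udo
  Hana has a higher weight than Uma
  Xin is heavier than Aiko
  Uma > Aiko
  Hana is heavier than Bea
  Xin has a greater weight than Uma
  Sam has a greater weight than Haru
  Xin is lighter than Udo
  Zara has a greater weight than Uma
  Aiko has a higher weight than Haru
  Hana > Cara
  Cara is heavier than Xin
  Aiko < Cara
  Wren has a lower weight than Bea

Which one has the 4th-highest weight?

Vera

Piecing the relations together gives one ordering: Wren < Bea < Haru < Aiko < Uma < Zara < Xin < Udo < Vera < Sam < Cara < Hana.
The 4th largest is Vera.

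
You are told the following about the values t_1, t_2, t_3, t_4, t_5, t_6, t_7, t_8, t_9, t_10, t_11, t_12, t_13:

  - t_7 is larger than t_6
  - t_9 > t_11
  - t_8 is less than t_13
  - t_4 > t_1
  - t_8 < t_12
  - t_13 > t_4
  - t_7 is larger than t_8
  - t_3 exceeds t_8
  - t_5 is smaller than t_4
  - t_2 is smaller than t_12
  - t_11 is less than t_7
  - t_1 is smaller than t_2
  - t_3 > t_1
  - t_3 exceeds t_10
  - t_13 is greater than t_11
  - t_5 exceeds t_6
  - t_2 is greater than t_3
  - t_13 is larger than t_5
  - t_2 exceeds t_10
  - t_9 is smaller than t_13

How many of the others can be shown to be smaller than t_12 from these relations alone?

The elements the relations force below t_12 are t_8, t_1, t_10, t_3, t_2 — no chain reaches any other.
That is 5.

5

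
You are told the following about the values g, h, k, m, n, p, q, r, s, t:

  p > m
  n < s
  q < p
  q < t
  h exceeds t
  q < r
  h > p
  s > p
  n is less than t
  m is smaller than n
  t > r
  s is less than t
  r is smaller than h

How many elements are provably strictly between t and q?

3

Chaining upward from q reaches: r, p, s, h.
Chaining downward from t reaches: m, n, r, p, s.
Strictly between q and t are those in both lists: r, p, s — 3 elements.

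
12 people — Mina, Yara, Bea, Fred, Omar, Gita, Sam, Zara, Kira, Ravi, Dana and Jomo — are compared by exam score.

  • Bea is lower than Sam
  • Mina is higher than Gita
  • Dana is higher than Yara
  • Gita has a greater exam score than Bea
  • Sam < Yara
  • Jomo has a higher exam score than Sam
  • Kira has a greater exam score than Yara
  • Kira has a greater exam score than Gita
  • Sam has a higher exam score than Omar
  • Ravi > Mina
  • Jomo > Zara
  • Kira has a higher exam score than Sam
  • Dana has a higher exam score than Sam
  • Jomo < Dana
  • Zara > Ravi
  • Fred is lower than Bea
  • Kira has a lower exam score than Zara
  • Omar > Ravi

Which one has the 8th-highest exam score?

Ravi

The consecutive relations fix a unique order: Fred < Bea < Gita < Mina < Ravi < Omar < Sam < Yara < Kira < Zara < Jomo < Dana.
The 8th largest is Ravi.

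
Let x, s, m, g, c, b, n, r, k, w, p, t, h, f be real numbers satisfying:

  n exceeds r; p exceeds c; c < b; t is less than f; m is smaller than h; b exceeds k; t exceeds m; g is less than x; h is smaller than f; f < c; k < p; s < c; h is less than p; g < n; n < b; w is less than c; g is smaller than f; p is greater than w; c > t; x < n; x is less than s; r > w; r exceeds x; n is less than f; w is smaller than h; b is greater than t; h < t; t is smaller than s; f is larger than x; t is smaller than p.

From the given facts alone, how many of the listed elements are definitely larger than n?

The elements the relations force above n are f, c, b, p — no chain reaches any other.
That is 4.

4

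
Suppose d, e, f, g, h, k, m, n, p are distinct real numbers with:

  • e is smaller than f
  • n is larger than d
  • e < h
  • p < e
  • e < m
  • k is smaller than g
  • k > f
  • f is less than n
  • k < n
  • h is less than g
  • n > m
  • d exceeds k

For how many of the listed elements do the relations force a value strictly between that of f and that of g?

1

The relations place f below g. An element lies strictly between them when it is forced above f and also forced below g.
Above f: {k, d, n}. Below g: {p, e, k, h}.
Intersection: {k} — 1.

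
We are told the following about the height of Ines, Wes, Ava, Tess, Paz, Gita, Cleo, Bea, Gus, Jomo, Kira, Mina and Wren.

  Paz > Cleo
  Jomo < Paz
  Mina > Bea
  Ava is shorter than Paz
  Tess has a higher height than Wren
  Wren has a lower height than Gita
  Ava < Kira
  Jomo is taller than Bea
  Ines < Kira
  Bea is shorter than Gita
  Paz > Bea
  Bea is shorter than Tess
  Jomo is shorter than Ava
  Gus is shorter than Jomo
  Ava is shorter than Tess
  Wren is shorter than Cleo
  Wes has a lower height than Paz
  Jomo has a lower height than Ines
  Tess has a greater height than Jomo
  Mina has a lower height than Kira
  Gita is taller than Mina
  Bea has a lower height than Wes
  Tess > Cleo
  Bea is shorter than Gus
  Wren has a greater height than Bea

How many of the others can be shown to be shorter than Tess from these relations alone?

6

The elements the relations force below Tess are Bea, Gus, Wren, Jomo, Cleo, Ava — no chain reaches any other.
That is 6.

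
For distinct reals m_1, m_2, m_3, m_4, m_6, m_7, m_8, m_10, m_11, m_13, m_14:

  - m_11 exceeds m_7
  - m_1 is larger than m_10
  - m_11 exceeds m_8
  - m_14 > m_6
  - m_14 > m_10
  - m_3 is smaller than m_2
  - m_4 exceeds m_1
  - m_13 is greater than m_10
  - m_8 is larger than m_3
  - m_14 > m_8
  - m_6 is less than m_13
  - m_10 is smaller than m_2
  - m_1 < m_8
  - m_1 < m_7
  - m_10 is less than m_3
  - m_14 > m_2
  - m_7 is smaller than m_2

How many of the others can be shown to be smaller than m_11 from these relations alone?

5

Directly below m_11: m_7, m_8.
One step further: m_1, m_3 (4 so far).
One step further: m_10 (5 so far).
No other element is forced below m_11 by the given relations, so the count is 5.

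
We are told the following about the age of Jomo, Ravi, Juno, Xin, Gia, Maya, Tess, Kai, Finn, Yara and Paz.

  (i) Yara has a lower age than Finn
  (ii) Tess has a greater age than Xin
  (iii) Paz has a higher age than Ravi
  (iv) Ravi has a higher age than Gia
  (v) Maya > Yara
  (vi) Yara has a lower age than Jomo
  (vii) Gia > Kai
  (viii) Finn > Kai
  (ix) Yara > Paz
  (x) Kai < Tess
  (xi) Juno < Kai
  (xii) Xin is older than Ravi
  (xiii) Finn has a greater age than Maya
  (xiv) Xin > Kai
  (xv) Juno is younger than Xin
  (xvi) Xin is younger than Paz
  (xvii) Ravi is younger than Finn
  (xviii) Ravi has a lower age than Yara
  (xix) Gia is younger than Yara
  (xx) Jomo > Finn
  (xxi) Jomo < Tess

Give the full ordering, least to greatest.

The consecutive links are each given: Juno < Kai; Kai < Gia; Gia < Ravi; Ravi < Xin; Xin < Paz; Paz < Yara; Yara < Maya; Maya < Finn; Finn < Jomo; Jomo < Tess.

Juno < Kai < Gia < Ravi < Xin < Paz < Yara < Maya < Finn < Jomo < Tess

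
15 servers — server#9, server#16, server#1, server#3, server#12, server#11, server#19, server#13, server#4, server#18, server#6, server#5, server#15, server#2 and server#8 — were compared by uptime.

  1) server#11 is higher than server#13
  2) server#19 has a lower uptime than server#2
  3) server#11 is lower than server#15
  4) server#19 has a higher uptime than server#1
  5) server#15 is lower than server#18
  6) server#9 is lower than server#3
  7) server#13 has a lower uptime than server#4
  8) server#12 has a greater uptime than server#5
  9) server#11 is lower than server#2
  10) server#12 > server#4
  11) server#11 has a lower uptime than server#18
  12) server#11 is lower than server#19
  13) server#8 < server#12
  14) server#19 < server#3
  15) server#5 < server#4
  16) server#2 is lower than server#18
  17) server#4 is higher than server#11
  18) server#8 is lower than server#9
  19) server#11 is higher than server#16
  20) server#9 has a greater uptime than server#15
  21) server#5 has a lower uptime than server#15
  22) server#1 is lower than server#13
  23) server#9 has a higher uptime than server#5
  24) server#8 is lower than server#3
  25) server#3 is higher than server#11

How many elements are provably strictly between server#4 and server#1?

2

The relations place server#1 below server#4. An element lies strictly between them when it is forced above server#1 and also forced below server#4.
Above server#1: {server#13, server#11, server#15, server#19, server#2, server#12, server#9, server#18, server#3}. Below server#4: {server#13, server#16, server#11, server#5}.
Intersection: {server#13, server#11} — 2.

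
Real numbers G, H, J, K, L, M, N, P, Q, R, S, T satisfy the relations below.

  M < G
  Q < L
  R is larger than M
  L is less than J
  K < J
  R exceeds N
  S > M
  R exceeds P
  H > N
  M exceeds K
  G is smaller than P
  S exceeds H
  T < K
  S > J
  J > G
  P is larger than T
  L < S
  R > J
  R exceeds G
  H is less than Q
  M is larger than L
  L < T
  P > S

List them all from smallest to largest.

N < H < Q < L < T < K < M < G < J < S < P < R

The consecutive links are each given: N < H; H < Q; Q < L; L < T; T < K; K < M; M < G; G < J; J < S; S < P; P < R.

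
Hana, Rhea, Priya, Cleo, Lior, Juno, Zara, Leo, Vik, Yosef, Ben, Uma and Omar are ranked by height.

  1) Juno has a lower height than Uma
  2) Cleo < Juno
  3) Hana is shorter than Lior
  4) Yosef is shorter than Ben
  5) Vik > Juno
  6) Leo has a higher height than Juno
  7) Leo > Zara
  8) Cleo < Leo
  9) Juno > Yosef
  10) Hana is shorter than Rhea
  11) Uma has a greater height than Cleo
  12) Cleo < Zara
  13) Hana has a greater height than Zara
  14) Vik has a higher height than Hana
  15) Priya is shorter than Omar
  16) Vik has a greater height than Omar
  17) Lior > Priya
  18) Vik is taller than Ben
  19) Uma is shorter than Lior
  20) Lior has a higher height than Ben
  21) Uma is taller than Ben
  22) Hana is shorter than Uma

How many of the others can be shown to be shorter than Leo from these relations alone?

From Leo the given relations immediately reach Cleo, Zara, Juno.
From those, Yosef — 4 in total.
Nothing else is reachable below Leo; 4 in all.

4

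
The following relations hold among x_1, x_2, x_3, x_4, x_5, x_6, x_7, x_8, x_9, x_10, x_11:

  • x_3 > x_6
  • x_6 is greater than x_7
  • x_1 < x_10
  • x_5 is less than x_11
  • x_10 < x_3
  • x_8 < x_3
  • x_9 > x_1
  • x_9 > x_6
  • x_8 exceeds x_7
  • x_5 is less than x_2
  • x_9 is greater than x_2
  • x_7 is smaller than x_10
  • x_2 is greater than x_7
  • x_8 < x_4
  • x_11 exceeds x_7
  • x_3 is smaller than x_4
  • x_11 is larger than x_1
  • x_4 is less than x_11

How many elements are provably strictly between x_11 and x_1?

3

The relations place x_1 below x_11. An element lies strictly between them when it is forced above x_1 and also forced below x_11.
Above x_1: {x_10, x_3, x_4, x_9}. Below x_11: {x_7, x_10, x_8, x_5, x_6, x_3, x_4}.
Intersection: {x_10, x_3, x_4} — 3.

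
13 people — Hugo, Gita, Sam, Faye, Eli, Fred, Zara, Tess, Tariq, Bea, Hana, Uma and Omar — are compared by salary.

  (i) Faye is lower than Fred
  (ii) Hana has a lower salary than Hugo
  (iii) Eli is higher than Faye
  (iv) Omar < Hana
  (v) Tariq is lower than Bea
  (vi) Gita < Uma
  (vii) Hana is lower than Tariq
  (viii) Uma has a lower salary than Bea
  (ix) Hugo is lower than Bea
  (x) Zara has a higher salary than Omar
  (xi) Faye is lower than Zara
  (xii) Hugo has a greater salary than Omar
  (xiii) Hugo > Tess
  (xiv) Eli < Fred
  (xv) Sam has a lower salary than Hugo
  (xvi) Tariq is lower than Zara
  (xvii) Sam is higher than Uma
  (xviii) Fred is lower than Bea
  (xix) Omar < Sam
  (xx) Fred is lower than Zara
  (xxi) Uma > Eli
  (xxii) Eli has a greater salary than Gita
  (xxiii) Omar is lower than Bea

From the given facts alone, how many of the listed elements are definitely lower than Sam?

5

The elements the relations force below Sam are Faye, Gita, Eli, Uma, Omar — no chain reaches any other.
That is 5.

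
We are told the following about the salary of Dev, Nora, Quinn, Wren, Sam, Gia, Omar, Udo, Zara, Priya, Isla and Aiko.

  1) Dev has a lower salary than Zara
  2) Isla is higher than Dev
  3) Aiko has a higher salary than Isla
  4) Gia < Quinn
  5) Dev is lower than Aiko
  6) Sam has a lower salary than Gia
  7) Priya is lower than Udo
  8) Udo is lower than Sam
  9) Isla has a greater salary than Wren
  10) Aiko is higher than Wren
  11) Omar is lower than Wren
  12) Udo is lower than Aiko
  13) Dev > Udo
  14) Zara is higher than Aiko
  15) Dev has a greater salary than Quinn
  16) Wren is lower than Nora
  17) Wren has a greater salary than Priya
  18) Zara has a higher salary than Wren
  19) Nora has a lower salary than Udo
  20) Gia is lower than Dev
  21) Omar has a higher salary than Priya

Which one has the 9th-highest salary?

Chaining the given pairs: Priya < Omar < Wren < Nora < Udo < Sam < Gia < Quinn < Dev < Isla < Aiko < Zara.
The 9th largest is Nora.

Nora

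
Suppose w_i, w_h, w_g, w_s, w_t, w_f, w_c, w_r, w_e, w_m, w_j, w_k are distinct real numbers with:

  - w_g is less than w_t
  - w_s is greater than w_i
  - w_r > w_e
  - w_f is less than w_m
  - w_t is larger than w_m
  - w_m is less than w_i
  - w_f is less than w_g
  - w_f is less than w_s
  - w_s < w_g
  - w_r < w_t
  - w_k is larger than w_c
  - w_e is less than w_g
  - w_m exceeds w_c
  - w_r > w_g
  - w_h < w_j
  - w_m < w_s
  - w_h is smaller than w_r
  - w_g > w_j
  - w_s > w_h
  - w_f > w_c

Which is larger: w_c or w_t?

w_t

w_c < w_m < w_i < w_s < w_g < w_r < w_t, by transitivity through w_m, w_i, w_s, w_g, w_r.
So w_c < w_t; w_t is the larger of the two.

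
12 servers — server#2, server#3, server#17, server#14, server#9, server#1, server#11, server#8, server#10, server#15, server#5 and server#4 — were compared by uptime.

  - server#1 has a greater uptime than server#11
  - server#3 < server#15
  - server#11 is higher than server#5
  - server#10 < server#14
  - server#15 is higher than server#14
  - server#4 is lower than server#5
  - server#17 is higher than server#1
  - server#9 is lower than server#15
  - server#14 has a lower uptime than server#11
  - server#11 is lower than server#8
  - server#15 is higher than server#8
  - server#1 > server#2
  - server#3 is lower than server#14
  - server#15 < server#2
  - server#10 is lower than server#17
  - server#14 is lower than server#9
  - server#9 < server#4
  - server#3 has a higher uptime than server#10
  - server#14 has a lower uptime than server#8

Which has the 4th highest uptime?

Piecing the relations together gives one ordering: server#10 < server#3 < server#14 < server#9 < server#4 < server#5 < server#11 < server#8 < server#15 < server#2 < server#1 < server#17.
Counting 4 from the largest end gives server#15.

server#15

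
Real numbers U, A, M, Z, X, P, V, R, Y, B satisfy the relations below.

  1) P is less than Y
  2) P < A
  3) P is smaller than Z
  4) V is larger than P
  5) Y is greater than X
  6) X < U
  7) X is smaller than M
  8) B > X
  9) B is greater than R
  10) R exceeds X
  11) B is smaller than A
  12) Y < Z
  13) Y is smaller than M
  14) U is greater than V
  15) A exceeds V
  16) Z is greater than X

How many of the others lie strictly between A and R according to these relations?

1

The relations place R below A. An element lies strictly between them when it is forced above R and also forced below A.
Above R: {B}. Below A: {P, X, V, B}.
Intersection: {B} — 1.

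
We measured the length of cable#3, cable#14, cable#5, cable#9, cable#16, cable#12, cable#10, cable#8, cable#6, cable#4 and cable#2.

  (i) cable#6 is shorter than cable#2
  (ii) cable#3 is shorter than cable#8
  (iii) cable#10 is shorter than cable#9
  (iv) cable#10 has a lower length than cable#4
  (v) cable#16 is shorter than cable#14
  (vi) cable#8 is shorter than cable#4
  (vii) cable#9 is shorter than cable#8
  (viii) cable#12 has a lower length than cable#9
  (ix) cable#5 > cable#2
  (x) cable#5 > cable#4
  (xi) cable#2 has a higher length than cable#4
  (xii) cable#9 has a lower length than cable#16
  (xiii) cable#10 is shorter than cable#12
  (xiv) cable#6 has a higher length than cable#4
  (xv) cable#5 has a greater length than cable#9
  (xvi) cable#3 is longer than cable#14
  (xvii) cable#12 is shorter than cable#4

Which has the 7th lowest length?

cable#8

Piecing the relations together gives one ordering: cable#10 < cable#12 < cable#9 < cable#16 < cable#14 < cable#3 < cable#8 < cable#4 < cable#6 < cable#2 < cable#5.
Counting 7 from the smallest end gives cable#8.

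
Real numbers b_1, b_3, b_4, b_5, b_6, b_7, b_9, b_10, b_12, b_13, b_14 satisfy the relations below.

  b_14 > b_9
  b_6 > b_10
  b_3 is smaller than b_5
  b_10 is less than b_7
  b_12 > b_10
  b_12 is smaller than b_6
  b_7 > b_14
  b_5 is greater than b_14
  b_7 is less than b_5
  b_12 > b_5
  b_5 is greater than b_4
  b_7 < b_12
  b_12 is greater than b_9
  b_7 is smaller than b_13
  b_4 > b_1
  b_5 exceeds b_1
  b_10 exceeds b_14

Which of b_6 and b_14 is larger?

b_14 < b_10 and b_10 < b_7 give b_14 < b_7.
Then b_7 < b_5 extends the chain to b_5.
Then b_5 < b_12 extends the chain to b_12.
Then b_12 < b_6 extends the chain to b_6.
So b_14 < b_6; b_6 is the larger of the two.

b_6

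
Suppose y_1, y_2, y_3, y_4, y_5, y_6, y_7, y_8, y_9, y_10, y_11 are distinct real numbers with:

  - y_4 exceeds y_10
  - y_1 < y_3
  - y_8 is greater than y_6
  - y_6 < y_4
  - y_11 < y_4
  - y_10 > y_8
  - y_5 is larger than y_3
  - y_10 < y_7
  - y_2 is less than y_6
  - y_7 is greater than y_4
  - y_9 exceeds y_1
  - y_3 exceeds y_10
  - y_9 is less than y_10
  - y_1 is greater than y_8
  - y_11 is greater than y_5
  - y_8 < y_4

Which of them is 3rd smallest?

y_8

The consecutive relations fix a unique order: y_2 < y_6 < y_8 < y_1 < y_9 < y_10 < y_3 < y_5 < y_11 < y_4 < y_7.
Counting 3 from the smallest end gives y_8.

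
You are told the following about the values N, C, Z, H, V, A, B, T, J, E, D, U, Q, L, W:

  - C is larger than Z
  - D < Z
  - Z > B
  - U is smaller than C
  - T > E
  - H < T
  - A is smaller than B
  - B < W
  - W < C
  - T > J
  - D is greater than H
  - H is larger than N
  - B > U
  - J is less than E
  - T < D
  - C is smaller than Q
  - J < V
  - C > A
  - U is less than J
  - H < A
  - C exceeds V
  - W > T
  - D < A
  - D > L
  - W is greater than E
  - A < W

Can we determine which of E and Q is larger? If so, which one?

Q

E < T and T < D give E < D.
Then D < A extends the chain to A.
Then A < B extends the chain to B.
With B < W: E < T < D < A < B < W.
With W < C: E < T < D < A < B < W < C.
Then C < Q extends the chain to Q.
So Q is larger.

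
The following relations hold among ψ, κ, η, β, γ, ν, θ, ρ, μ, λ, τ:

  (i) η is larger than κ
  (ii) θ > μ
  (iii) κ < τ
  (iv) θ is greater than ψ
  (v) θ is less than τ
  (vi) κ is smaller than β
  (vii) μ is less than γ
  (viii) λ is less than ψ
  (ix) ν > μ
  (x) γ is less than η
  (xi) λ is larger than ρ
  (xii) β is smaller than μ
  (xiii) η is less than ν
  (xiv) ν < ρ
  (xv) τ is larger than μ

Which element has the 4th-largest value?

λ

Chaining the given pairs: κ < β < μ < γ < η < ν < ρ < λ < ψ < θ < τ.
Counting 4 from the largest end gives λ.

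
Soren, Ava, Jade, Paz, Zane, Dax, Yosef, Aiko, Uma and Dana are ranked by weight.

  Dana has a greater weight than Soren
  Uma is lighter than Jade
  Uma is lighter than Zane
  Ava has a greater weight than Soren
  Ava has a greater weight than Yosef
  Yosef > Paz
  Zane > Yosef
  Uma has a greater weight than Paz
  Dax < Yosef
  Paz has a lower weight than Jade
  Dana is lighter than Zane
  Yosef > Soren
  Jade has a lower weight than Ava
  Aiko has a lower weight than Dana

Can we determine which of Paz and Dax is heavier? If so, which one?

Following every chain through Paz: above Paz we get Uma, Jade, Yosef, Ava, Zane.
Dax is not reached, and no chain runs the other way from Dax to Paz.
So the given relations leave the order of Paz and Dax undetermined.

undetermined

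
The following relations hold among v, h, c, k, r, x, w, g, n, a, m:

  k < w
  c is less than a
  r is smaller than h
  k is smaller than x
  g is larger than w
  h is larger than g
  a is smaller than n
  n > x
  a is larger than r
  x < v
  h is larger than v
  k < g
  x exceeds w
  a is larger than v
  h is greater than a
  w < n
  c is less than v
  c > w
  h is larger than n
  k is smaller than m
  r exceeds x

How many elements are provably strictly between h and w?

Chaining upward from w reaches: c, x, r, g, v, a, n.
Chaining downward from h reaches: k, c, x, r, g, v, a, n.
Strictly between w and h are those in both lists: c, x, r, g, v, a, n — 7 elements.

7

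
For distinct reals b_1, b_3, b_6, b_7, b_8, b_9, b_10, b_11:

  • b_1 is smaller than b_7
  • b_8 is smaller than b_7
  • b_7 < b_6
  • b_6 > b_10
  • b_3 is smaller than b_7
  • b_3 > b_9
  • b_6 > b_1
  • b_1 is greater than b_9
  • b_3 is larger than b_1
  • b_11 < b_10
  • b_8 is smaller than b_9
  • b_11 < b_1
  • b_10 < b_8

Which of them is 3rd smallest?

b_8

Piecing the relations together gives one ordering: b_11 < b_10 < b_8 < b_9 < b_1 < b_3 < b_7 < b_6.
The 3rd smallest is b_8.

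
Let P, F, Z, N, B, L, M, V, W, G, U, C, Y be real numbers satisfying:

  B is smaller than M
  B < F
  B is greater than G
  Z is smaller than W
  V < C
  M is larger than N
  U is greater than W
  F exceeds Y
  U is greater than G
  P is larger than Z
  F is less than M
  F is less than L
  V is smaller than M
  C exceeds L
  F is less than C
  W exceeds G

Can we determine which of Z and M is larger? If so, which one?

Following every chain through Z: above Z we get W, U, P.
M is not reached, and no chain runs the other way from M to Z.
So the given relations leave the order of Z and M undetermined.

undetermined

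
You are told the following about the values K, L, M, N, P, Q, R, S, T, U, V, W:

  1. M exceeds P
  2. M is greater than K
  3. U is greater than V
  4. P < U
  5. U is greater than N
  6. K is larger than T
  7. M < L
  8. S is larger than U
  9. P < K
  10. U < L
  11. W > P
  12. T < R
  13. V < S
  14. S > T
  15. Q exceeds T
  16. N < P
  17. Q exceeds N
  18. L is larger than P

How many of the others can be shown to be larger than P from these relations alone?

From P the given relations immediately reach U, K, M, W, L.
From those, S — 6 in total.
No other element is forced above P by the given relations, so the count is 6.

6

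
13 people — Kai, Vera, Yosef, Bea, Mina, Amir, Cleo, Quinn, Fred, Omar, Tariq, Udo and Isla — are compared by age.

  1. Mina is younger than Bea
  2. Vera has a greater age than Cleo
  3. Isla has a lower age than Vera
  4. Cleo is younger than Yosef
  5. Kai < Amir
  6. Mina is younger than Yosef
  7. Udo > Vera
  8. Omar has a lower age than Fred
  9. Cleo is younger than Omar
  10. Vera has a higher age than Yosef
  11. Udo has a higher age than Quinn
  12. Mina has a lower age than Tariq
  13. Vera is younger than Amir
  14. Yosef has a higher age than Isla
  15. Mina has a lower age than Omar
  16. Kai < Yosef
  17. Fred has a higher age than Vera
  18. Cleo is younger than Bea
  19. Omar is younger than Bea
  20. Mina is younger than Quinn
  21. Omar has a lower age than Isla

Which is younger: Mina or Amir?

Mina

Mina < Omar and Omar < Isla give Mina < Isla.
With Isla < Yosef: Mina < Omar < Isla < Yosef.
Then Yosef < Vera extends the chain to Vera.
With Vera < Amir: Mina < Omar < Isla < Yosef < Vera < Amir.
So Mina < Amir; Mina is the younger of the two.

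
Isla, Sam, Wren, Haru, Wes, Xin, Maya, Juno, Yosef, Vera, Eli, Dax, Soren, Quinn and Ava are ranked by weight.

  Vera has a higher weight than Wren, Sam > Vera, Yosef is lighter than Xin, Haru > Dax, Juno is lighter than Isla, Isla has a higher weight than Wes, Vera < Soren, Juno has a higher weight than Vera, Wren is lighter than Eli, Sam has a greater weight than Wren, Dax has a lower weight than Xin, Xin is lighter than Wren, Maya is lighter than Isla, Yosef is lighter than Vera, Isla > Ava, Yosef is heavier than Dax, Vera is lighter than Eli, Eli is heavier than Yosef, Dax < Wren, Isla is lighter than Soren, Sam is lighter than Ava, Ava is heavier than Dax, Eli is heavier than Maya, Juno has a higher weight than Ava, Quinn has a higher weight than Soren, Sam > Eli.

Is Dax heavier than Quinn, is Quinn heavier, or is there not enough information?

Quinn

The relevant relations are Dax < Yosef; Yosef < Xin; Xin < Wren; Wren < Vera; Vera < Eli; Eli < Sam; Sam < Ava; Ava < Juno; Juno < Isla; Isla < Soren; Soren < Quinn.
Together: Dax < Yosef < Xin < Wren < Vera < Eli < Sam < Ava < Juno < Isla < Soren < Quinn.
So Quinn is heavier.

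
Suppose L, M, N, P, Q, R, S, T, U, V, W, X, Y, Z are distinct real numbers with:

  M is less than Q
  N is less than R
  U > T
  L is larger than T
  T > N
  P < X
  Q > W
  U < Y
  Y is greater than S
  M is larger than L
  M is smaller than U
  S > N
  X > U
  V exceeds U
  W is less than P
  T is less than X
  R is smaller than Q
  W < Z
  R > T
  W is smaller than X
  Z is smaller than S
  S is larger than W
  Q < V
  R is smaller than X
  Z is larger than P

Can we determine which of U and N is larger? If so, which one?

U

Following the relations from N: N < T < L < M < U.
So U is larger.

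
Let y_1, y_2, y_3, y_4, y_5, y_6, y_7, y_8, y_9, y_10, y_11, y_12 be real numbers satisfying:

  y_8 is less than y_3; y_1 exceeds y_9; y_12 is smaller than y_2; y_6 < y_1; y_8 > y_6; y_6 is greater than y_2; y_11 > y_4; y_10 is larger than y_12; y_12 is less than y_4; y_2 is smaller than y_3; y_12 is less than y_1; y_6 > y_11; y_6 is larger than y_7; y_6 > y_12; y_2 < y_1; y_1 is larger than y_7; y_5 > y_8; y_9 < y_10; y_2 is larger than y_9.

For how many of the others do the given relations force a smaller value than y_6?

6

Directly below y_6: y_7, y_12, y_11, y_2.
One step further: y_4, y_9 (6 so far).
No other element is forced below y_6 by the given relations, so the count is 6.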